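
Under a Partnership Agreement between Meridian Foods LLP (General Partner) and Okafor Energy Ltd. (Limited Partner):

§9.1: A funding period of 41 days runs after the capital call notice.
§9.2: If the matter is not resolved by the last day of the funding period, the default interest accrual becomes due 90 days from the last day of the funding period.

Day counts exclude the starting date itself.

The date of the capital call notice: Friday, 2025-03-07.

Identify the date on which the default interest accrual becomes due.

2025-07-16

The last day of the funding period: 2025-03-07 + 41 days = 2025-04-17.
The date on which the default interest accrual becomes due: 90 calendar days after 2025-04-17 is 2025-07-16.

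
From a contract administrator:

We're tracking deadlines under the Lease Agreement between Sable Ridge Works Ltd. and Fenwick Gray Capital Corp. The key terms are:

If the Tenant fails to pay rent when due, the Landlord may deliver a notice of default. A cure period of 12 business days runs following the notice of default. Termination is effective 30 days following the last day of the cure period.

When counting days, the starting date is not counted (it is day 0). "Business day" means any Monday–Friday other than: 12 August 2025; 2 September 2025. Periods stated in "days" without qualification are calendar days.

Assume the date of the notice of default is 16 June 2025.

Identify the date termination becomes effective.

From Monday, 16 June 2025, 12 business days (Jun 17, Jun 18, Jun 19, Jun 20, …, Jun 30, Jul 1, Jul 2, skipping weekends) brings us to Wednesday, 2 July 2025, which is the last day of the cure period.
The date termination becomes effective: 2 July 2025 + 30 days = 1 August 2025.

1 August 2025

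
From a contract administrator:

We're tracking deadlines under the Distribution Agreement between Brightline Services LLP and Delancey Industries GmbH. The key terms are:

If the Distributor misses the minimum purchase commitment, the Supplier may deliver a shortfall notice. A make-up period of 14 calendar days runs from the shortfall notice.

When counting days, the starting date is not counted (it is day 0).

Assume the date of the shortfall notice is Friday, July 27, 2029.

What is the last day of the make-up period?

August 10, 2029

Adding 14 calendar days to July 27, 2029 gives August 10, 2029, which is the last day of the make-up period.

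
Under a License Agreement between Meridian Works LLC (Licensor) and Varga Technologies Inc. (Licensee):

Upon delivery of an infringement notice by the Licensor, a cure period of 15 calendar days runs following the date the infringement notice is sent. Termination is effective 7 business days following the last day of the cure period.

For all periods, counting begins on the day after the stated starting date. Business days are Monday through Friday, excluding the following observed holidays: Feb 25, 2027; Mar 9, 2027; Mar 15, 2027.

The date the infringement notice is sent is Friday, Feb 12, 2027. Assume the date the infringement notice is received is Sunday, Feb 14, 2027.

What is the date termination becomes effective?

The last day of the cure period: Feb 12, 2027 + 15 days = Feb 27, 2027.
The date termination becomes effective: 7 business days after Saturday, Feb 27, 2027, skipping weekends and the listed holiday on Mar 9 — Mar 1, Mar 2, Mar 3, Mar 4, Mar 5, Mar 8, Mar 10 — lands on Wednesday, Mar 10, 2027.

Mar 10, 2027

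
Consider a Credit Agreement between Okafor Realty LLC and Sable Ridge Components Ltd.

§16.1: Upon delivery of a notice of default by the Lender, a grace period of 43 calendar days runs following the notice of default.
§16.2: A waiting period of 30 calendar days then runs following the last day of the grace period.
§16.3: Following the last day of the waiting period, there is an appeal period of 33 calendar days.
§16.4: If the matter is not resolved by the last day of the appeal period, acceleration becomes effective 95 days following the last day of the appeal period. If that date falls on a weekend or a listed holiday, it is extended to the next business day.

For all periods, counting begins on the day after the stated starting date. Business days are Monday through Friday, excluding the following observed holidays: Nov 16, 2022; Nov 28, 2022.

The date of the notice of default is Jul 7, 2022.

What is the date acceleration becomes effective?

The last day of the grace period: Jul 7, 2022 + 43 days = Aug 19, 2022.
The last day of the waiting period: 30 calendar days after Aug 19, 2022 is Sep 18, 2022.
The last day of the appeal period: Sep 18, 2022 + 33 days = Oct 21, 2022.
The date acceleration becomes effective: Oct 21, 2022 + 95 days = Jan 24, 2023. Jan 24, 2023 is a Tuesday and is not a listed holiday, so no roll-forward applies.

Jan 24, 2023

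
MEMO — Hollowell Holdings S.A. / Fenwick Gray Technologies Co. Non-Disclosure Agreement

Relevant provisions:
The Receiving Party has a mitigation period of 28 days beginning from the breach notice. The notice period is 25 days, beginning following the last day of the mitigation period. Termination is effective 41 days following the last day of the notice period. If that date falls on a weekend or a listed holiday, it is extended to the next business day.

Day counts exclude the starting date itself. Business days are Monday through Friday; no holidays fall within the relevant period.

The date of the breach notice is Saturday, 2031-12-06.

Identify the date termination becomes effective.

The last day of the mitigation period: 28 calendar days after 2031-12-06 is 2032-01-03.
Adding 25 calendar days to 2032-01-03 gives 2032-01-28, which is the last day of the notice period.
The date termination becomes effective: 41 calendar days after 2032-01-28 is 2032-03-09. 2032-03-09 is a Tuesday, so no roll-forward applies.

2032-03-09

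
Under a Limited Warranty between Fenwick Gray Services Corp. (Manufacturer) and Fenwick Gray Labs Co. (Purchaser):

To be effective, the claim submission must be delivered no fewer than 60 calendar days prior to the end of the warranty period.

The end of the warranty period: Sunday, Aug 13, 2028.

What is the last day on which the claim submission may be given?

Jun 14, 2028

Aug 13, 2028 minus 60 days is Jun 14, 2028.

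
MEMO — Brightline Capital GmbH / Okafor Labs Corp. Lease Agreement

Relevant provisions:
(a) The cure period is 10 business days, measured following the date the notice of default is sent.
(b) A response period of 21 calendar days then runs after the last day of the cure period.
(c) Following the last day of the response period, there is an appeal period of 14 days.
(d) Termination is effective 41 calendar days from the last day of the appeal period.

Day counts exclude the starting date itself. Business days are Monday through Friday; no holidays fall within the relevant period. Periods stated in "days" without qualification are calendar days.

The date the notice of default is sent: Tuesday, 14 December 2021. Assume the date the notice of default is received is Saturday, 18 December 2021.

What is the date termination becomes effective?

The last day of the cure period: counting 10 business days from Tuesday, 14 December 2021 (Dec 15, Dec 16, Dec 17, Dec 20, Dec 21, Dec 22, Dec 23, Dec 24, Dec 27, Dec 28, skipping weekends) reaches Tuesday, 28 December 2021.
Adding 21 calendar days to 28 December 2021 gives 18 January 2022, which is the last day of the response period.
The last day of the appeal period: 18 January 2022 + 14 days = 1 February 2022.
The date termination becomes effective: 41 calendar days after 1 February 2022 is 14 March 2022.

14 March 2022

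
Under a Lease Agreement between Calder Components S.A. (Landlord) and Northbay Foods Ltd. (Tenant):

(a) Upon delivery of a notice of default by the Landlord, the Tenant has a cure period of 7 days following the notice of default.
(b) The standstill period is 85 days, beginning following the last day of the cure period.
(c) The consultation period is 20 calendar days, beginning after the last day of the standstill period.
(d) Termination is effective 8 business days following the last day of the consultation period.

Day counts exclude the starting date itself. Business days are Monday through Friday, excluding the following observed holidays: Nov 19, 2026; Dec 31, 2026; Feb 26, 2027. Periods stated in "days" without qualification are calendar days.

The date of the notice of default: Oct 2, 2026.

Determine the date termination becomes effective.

Feb 3, 2027

Adding 7 calendar days to Oct 2, 2026 gives Oct 9, 2026, which is the last day of the cure period.
Adding 85 calendar days to Oct 9, 2026 gives Jan 2, 2027, which is the last day of the standstill period.
The last day of the consultation period: Jan 2, 2027 + 20 days = Jan 22, 2027.
The date termination becomes effective: 8 business days after Friday, Jan 22, 2027, skipping weekends — Jan 25, Jan 26, Jan 27, Jan 28, Jan 29, Feb 1, Feb 2, Feb 3 — lands on Wednesday, Feb 3, 2027.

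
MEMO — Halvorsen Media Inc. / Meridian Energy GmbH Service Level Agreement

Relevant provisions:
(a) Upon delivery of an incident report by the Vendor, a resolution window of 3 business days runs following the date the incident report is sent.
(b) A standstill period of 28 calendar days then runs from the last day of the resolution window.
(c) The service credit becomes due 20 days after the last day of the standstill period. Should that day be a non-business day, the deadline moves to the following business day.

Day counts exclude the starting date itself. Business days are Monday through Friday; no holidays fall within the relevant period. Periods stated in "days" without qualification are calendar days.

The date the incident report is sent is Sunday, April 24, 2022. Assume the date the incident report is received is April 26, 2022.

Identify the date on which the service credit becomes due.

June 14, 2022

The last day of the resolution window: counting 3 business days from Sunday, April 24, 2022 (Apr 25, Apr 26, Apr 27, skipping weekends) reaches Wednesday, April 27, 2022.
The last day of the standstill period: April 27, 2022 + 28 days = May 25, 2022.
The date on which the service credit becomes due: May 25, 2022 + 20 days = June 14, 2022. June 14, 2022 is a Tuesday, so no roll-forward applies.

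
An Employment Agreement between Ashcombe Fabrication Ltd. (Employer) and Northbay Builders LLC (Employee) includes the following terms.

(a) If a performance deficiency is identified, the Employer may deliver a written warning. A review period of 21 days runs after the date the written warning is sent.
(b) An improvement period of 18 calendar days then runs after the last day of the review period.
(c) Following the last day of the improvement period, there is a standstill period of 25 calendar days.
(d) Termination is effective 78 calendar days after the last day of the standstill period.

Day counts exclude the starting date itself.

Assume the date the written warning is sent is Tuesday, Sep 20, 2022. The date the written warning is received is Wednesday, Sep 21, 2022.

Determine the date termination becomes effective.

The last day of the review period: 21 calendar days after Sep 20, 2022 is Oct 11, 2022.
The last day of the improvement period: 18 calendar days after Oct 11, 2022 is Oct 29, 2022.
The last day of the standstill period: Oct 29, 2022 + 25 days = Nov 23, 2022.
The date termination becomes effective: 78 calendar days after Nov 23, 2022 is Feb 9, 2023.

Feb 9, 2023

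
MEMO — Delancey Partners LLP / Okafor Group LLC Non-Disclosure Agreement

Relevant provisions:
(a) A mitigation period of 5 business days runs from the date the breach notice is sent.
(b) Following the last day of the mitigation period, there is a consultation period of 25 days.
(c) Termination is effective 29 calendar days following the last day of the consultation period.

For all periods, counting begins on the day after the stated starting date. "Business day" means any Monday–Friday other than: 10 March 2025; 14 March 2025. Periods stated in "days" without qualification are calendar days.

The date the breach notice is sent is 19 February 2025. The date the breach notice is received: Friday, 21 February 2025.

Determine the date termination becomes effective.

The last day of the mitigation period: counting 5 business days from Wednesday, 19 February 2025 (Feb 20, Feb 21, Feb 24, Feb 25, Feb 26, skipping weekends) reaches Wednesday, 26 February 2025.
The last day of the consultation period: 26 February 2025 + 25 days = 23 March 2025.
The date termination becomes effective: 29 calendar days after 23 March 2025 is 21 April 2025.

21 April 2025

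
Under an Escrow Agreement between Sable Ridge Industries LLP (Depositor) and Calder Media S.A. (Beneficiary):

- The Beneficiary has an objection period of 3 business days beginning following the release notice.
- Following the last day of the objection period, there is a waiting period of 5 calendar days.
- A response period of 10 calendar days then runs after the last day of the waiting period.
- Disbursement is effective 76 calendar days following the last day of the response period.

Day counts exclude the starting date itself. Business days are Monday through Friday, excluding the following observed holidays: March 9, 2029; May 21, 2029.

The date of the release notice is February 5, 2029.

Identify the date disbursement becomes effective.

The last day of the objection period: counting 3 business days from Monday, February 5, 2029 (Feb 6, Feb 7, Feb 8, skipping weekends) reaches Thursday, February 8, 2029.
The last day of the waiting period: 5 calendar days after February 8, 2029 is February 13, 2029.
The last day of the response period: 10 calendar days after February 13, 2029 is February 23, 2029.
The date disbursement becomes effective: February 23, 2029 + 76 days = May 10, 2029.

May 10, 2029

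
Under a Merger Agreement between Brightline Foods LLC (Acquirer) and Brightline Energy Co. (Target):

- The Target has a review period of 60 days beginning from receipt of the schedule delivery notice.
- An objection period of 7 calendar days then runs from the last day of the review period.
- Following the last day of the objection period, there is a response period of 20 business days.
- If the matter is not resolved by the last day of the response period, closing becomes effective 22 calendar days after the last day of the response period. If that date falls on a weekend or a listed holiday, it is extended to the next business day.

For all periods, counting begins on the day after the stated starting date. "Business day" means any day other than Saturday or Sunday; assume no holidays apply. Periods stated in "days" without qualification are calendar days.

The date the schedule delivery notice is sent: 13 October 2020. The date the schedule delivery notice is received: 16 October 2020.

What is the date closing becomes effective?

Adding 60 calendar days to 16 October 2020 gives 15 December 2020, which is the last day of the review period.
The last day of the objection period: 15 December 2020 + 7 days = 22 December 2020.
From Tuesday, 22 December 2020, 20 business days (Dec 23, Dec 24, Dec 25, Dec 28, …, Jan 15, Jan 18, Jan 19, skipping weekends) brings us to Tuesday, 19 January 2021, which is the last day of the response period.
The date closing becomes effective: 22 calendar days after 19 January 2021 is 10 February 2021. 10 February 2021 is a Wednesday, so no roll-forward applies.

10 February 2021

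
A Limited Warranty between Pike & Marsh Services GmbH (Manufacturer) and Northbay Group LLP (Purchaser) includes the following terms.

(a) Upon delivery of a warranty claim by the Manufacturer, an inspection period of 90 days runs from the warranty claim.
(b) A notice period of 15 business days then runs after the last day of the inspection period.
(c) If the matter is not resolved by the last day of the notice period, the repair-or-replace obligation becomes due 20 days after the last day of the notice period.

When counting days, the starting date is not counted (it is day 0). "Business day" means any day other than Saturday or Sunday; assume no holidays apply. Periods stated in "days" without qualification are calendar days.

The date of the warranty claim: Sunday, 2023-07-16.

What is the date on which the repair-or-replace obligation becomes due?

2023-11-23

The last day of the inspection period: 2023-07-16 + 90 days = 2023-10-14.
The last day of the notice period: counting 15 business days from Saturday, 2023-10-14 (Oct 16, Oct 17, Oct 18, Oct 19, …, Nov 1, Nov 2, Nov 3, skipping weekends) reaches Friday, 2023-11-03.
The date on which the repair-or-replace obligation becomes due: 20 calendar days after 2023-11-03 is 2023-11-23.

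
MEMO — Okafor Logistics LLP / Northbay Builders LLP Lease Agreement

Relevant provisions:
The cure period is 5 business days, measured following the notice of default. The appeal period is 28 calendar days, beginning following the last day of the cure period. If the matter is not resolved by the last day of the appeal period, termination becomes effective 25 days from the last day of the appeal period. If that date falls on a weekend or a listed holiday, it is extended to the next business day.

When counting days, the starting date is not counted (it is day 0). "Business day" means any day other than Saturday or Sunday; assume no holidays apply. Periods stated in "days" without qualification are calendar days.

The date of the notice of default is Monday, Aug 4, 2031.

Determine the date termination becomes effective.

From Monday, Aug 4, 2031, 5 business days (Aug 5, Aug 6, Aug 7, Aug 8, Aug 11, skipping weekends) brings us to Monday, Aug 11, 2031, which is the last day of the cure period.
The last day of the appeal period: Aug 11, 2031 + 28 days = Sep 8, 2031.
Adding 25 calendar days to Sep 8, 2031 gives Oct 3, 2031, which is the date termination becomes effective. Oct 3, 2031 is a Friday, so no roll-forward applies.

Oct 3, 2031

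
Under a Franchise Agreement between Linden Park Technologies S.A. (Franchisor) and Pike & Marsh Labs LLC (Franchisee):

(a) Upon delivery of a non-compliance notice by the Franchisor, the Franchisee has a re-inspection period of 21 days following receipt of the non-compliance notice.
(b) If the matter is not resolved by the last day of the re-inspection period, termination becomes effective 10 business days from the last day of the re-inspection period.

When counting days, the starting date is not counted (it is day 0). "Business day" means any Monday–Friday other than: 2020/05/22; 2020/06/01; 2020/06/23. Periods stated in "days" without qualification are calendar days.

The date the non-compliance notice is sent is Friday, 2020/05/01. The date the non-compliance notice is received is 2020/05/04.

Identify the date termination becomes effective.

2020/06/09

The last day of the re-inspection period: 21 calendar days after 2020/05/04 is 2020/05/25.
From Monday, 2020/05/25, 10 business days (May 26, May 27, May 28, May 29, Jun 2, Jun 3, Jun 4, Jun 5, Jun 8, Jun 9, skipping weekends and the listed holiday on Jun 1) brings us to Tuesday, 2020/06/09, which is the date termination becomes effective.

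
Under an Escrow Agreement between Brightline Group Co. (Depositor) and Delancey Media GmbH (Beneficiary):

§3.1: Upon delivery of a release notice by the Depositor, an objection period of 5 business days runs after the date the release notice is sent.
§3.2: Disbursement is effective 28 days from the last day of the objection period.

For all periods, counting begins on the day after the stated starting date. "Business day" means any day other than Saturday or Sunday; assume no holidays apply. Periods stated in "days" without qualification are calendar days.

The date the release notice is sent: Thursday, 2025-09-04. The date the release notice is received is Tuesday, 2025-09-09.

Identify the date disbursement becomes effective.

2025-10-09

The last day of the objection period: counting 5 business days from Thursday, 2025-09-04 (Sep 5, Sep 8, Sep 9, Sep 10, Sep 11, skipping weekends) reaches Thursday, 2025-09-11.
The date disbursement becomes effective: 2025-09-11 + 28 days = 2025-10-09.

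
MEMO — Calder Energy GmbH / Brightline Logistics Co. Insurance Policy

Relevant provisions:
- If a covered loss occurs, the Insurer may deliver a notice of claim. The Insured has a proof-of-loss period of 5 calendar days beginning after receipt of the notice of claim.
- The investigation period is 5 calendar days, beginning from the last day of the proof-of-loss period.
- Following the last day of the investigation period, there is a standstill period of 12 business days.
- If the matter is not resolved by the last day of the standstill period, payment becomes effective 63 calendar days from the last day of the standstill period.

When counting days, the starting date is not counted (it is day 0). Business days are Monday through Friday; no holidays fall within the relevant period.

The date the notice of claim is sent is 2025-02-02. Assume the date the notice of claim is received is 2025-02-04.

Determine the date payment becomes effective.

2025-05-06

The last day of the proof-of-loss period: 2025-02-04 + 5 days = 2025-02-09.
The last day of the investigation period: 5 calendar days after 2025-02-09 is 2025-02-14.
The last day of the standstill period: counting 12 business days from Friday, 2025-02-14 (Feb 17, Feb 18, Feb 19, Feb 20, …, Feb 28, Mar 3, Mar 4, skipping weekends) reaches Tuesday, 2025-03-04.
Adding 63 calendar days to 2025-03-04 gives 2025-05-06, which is the date payment becomes effective.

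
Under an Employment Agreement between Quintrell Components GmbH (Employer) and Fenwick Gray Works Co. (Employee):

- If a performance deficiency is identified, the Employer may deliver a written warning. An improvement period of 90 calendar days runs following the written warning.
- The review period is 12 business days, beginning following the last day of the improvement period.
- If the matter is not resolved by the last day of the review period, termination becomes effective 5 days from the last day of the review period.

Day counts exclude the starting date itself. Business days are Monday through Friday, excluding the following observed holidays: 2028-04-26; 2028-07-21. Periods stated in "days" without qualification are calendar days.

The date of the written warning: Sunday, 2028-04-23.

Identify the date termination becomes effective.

Adding 90 calendar days to 2028-04-23 gives 2028-07-22, which is the last day of the improvement period.
From Saturday, 2028-07-22, 12 business days (Jul 24, Jul 25, Jul 26, Jul 27, …, Aug 4, Aug 7, Aug 8, skipping weekends) brings us to Tuesday, 2028-08-08, which is the last day of the review period.
The date termination becomes effective: 2028-08-08 + 5 days = 2028-08-13.

2028-08-13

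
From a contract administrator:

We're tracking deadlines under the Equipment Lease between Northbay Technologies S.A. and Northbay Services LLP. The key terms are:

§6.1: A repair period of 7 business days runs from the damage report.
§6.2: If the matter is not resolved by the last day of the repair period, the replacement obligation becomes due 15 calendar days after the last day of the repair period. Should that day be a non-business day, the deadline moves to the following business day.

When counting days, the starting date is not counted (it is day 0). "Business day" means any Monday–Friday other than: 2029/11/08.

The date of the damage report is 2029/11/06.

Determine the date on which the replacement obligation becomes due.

The last day of the repair period: counting 7 business days from Tuesday, 2029/11/06 (Nov 7, Nov 9, Nov 12, Nov 13, Nov 14, Nov 15, Nov 16, skipping weekends and the listed holiday on Nov 8) reaches Friday, 2029/11/16.
The date on which the replacement obligation becomes due: 15 calendar days after 2029/11/16 is 2029/12/01. That falls on a Saturday, so it rolls to the next business day, Monday, 2029/12/03.

2029/12/03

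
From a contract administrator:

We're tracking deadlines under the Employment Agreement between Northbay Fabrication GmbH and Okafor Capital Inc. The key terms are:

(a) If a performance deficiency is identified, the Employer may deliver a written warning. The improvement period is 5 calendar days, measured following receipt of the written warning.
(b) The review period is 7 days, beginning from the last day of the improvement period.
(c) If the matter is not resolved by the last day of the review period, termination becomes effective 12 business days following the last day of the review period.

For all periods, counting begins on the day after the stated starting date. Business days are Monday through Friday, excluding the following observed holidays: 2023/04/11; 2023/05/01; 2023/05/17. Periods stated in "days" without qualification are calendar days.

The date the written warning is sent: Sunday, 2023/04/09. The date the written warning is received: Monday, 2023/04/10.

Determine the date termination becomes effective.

2023/05/10

The last day of the improvement period: 2023/04/10 + 5 days = 2023/04/15.
Adding 7 calendar days to 2023/04/15 gives 2023/04/22, which is the last day of the review period.
The date termination becomes effective: 12 business days after Saturday, 2023/04/22, skipping weekends and the listed holiday on May 1 — Apr 24, Apr 25, Apr 26, Apr 27, …, May 8, May 9, May 10 — lands on Wednesday, 2023/05/10.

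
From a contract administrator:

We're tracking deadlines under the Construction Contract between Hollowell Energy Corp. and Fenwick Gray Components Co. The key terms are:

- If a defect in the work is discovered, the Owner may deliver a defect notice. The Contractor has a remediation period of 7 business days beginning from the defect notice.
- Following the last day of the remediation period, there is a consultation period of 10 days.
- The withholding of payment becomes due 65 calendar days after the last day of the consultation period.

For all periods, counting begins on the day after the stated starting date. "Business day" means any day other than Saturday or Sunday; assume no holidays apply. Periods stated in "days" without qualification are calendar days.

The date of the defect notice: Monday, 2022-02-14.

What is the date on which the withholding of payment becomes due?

From Monday, 2022-02-14, 7 business days (Feb 15, Feb 16, Feb 17, Feb 18, Feb 21, Feb 22, Feb 23, skipping weekends) brings us to Wednesday, 2022-02-23, which is the last day of the remediation period.
Adding 10 calendar days to 2022-02-23 gives 2022-03-05, which is the last day of the consultation period.
The date on which the withholding of payment becomes due: 2022-03-05 + 65 days = 2022-05-09.

2022-05-09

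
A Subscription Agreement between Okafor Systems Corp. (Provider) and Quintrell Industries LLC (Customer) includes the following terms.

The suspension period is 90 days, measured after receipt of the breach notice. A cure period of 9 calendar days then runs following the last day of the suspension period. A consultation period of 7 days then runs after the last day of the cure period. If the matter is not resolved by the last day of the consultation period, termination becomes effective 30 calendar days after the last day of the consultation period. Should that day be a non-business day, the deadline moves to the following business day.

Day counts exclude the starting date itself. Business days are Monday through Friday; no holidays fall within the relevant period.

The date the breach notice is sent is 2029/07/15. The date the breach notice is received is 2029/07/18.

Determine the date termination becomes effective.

The last day of the suspension period: 2029/07/18 + 90 days = 2029/10/16.
Adding 9 calendar days to 2029/10/16 gives 2029/10/25, which is the last day of the cure period.
Adding 7 calendar days to 2029/10/25 gives 2029/11/01, which is the last day of the consultation period.
The date termination becomes effective: 30 calendar days after 2029/11/01 is 2029/12/01. That falls on a Saturday, so it rolls to the next business day, Monday, 2029/12/03.

2029/12/03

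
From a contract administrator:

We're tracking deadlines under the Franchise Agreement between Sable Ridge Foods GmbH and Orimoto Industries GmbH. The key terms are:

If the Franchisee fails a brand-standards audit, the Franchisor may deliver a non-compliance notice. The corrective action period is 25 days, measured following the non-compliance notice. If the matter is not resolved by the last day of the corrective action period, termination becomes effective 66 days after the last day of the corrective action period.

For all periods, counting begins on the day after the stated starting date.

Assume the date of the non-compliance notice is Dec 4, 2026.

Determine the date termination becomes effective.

Mar 5, 2027

Adding 25 calendar days to Dec 4, 2026 gives Dec 29, 2026, which is the last day of the corrective action period.
Adding 66 calendar days to Dec 29, 2026 gives Mar 5, 2027, which is the date termination becomes effective.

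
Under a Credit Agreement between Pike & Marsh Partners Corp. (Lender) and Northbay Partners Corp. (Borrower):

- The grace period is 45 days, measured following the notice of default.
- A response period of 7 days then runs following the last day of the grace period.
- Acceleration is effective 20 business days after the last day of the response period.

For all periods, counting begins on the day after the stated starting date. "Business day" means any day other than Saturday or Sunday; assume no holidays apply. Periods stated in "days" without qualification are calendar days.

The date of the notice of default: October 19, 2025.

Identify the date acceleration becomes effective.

Adding 45 calendar days to October 19, 2025 gives December 3, 2025, which is the last day of the grace period.
The last day of the response period: 7 calendar days after December 3, 2025 is December 10, 2025.
The date acceleration becomes effective: counting 20 business days from Wednesday, December 10, 2025 (Dec 11, Dec 12, Dec 15, Dec 16, …, Jan 5, Jan 6, Jan 7, skipping weekends) reaches Wednesday, January 7, 2026.

January 7, 2026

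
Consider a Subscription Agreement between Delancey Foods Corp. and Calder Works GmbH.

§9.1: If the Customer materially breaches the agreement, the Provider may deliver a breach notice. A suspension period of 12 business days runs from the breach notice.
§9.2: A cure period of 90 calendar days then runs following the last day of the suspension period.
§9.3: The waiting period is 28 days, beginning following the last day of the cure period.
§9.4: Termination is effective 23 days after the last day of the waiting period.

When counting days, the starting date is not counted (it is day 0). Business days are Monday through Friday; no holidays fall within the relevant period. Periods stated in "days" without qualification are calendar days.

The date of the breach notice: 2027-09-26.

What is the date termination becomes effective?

2028-03-01

From Sunday, 2027-09-26, 12 business days (Sep 27, Sep 28, Sep 29, Sep 30, …, Oct 8, Oct 11, Oct 12, skipping weekends) brings us to Tuesday, 2027-10-12, which is the last day of the suspension period.
The last day of the cure period: 90 calendar days after 2027-10-12 is 2028-01-10.
Adding 28 calendar days to 2028-01-10 gives 2028-02-07, which is the last day of the waiting period.
The date termination becomes effective: 23 calendar days after 2028-02-07 is 2028-03-01.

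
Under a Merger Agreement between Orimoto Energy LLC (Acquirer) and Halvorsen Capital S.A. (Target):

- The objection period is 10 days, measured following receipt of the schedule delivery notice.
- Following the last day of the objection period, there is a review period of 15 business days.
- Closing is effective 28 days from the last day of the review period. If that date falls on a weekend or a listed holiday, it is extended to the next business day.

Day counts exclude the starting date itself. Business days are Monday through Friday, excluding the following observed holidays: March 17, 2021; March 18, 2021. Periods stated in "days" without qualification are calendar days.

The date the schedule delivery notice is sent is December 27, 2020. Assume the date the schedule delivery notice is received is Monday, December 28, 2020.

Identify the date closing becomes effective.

February 25, 2021

The last day of the objection period: 10 calendar days after December 28, 2020 is January 7, 2021.
The last day of the review period: counting 15 business days from Thursday, January 7, 2021 (Jan 8, Jan 11, Jan 12, Jan 13, …, Jan 26, Jan 27, Jan 28, skipping weekends) reaches Thursday, January 28, 2021.
Adding 28 calendar days to January 28, 2021 gives February 25, 2021, which is the date closing becomes effective. February 25, 2021 is a Thursday and is not a listed holiday, so no roll-forward applies.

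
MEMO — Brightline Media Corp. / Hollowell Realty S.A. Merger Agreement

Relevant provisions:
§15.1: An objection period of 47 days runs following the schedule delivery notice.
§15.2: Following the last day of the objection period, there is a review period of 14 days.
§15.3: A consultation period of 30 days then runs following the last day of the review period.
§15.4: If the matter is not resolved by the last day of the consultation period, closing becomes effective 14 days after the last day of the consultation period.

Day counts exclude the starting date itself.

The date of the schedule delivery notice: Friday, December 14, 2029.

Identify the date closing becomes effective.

March 29, 2030

The last day of the objection period: 47 calendar days after December 14, 2029 is January 30, 2030.
Adding 14 calendar days to January 30, 2030 gives February 13, 2030, which is the last day of the review period.
The last day of the consultation period: 30 calendar days after February 13, 2030 is March 15, 2030.
The date closing becomes effective: March 15, 2030 + 14 days = March 29, 2030.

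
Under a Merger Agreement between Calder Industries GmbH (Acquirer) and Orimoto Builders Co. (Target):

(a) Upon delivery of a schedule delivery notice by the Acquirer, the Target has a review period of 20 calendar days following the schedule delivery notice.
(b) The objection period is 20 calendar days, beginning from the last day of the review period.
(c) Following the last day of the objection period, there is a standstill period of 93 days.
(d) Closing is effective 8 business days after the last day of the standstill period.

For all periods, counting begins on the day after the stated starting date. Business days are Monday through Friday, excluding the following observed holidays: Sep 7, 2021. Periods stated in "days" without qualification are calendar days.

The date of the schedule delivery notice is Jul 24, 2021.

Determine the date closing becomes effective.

Dec 15, 2021

Adding 20 calendar days to Jul 24, 2021 gives Aug 13, 2021, which is the last day of the review period.
Adding 20 calendar days to Aug 13, 2021 gives Sep 2, 2021, which is the last day of the objection period.
The last day of the standstill period: Sep 2, 2021 + 93 days = Dec 4, 2021.
The date closing becomes effective: counting 8 business days from Saturday, Dec 4, 2021 (Dec 6, Dec 7, Dec 8, Dec 9, Dec 10, Dec 13, Dec 14, Dec 15, skipping weekends) reaches Wednesday, Dec 15, 2021.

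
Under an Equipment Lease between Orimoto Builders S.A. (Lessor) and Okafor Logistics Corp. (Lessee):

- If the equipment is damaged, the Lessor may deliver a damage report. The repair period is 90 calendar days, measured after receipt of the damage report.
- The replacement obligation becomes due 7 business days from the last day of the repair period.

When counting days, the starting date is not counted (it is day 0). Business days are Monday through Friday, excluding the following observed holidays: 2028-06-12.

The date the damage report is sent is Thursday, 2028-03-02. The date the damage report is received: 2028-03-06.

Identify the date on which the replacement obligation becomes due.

2028-06-14

The last day of the repair period: 2028-03-06 + 90 days = 2028-06-04.
The date on which the replacement obligation becomes due: 7 business days after Sunday, 2028-06-04, skipping weekends and the listed holiday on Jun 12 — Jun 5, Jun 6, Jun 7, Jun 8, Jun 9, Jun 13, Jun 14 — lands on Wednesday, 2028-06-14.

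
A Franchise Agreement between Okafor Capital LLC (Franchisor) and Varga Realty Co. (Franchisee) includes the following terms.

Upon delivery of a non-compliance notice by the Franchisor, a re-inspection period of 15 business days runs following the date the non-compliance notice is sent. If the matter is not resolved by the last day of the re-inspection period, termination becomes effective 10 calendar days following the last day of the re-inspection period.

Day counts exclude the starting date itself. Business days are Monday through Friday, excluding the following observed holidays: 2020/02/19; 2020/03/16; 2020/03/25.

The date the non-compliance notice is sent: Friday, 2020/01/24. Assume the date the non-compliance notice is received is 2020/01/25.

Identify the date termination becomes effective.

The last day of the re-inspection period: 15 business days after Friday, 2020/01/24, skipping weekends — Jan 27, Jan 28, Jan 29, Jan 30, …, Feb 12, Feb 13, Feb 14 — lands on Friday, 2020/02/14.
The date termination becomes effective: 2020/02/14 + 10 days = 2020/02/24.

2020/02/24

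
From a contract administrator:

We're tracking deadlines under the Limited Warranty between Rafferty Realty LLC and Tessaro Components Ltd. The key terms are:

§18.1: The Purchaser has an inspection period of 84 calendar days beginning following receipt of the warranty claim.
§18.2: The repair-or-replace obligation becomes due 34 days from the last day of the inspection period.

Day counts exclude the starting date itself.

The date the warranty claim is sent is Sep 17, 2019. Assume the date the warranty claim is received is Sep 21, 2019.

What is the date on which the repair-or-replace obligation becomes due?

Jan 17, 2020

The last day of the inspection period: Sep 21, 2019 + 84 days = Dec 14, 2019.
Adding 34 calendar days to Dec 14, 2019 gives Jan 17, 2020, which is the date on which the repair-or-replace obligation becomes due.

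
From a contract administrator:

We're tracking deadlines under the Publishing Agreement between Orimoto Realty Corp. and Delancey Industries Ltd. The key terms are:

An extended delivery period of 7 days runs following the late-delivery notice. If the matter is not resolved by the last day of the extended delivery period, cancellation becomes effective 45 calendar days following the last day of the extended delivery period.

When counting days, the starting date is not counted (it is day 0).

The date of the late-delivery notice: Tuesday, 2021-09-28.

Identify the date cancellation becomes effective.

The last day of the extended delivery period: 7 calendar days after 2021-09-28 is 2021-10-05.
The date cancellation becomes effective: 45 calendar days after 2021-10-05 is 2021-11-19.

2021-11-19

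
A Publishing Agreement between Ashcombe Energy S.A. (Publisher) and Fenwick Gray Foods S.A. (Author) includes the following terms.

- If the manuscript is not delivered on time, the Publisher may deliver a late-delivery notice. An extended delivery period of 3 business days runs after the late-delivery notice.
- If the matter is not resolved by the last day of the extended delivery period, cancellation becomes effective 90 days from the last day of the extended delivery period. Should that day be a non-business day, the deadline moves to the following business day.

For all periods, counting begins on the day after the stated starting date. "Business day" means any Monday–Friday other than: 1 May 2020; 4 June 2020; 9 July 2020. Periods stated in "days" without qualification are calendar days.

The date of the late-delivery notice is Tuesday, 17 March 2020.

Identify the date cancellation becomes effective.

18 June 2020

The last day of the extended delivery period: counting 3 business days from Tuesday, 17 March 2020 (Mar 18, Mar 19, Mar 20, skipping weekends) reaches Friday, 20 March 2020.
The date cancellation becomes effective: 90 calendar days after 20 March 2020 is 18 June 2020. 18 June 2020 is a Thursday and is not a listed holiday, so no roll-forward applies.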